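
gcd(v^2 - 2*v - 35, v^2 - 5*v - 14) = v - 7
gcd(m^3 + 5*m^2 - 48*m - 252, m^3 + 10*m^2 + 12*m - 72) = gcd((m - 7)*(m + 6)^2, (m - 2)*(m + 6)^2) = m^2 + 12*m + 36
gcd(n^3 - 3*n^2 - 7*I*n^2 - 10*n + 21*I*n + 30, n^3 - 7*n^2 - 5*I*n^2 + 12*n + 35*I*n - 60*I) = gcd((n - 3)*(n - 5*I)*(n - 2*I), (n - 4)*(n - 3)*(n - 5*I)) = n^2 + n*(-3 - 5*I) + 15*I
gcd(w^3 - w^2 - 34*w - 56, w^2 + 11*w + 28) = w + 4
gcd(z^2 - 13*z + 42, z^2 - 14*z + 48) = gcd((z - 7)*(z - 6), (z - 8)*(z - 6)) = z - 6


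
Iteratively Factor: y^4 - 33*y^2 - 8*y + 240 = (y - 3)*(y^3 + 3*y^2 - 24*y - 80) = (y - 3)*(y + 4)*(y^2 - y - 20) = (y - 3)*(y + 4)^2*(y - 5)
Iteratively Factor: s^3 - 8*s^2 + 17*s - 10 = (s - 2)*(s^2 - 6*s + 5) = (s - 5)*(s - 2)*(s - 1)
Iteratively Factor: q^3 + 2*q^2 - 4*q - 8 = (q - 2)*(q^2 + 4*q + 4) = (q - 2)*(q + 2)*(q + 2)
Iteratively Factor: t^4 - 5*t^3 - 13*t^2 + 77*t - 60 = (t - 5)*(t^3 - 13*t + 12) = (t - 5)*(t - 1)*(t^2 + t - 12) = (t - 5)*(t - 1)*(t + 4)*(t - 3)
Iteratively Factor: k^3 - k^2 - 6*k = (k - 3)*(k^2 + 2*k) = (k - 3)*(k + 2)*(k)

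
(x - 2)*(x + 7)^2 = x^3 + 12*x^2 + 21*x - 98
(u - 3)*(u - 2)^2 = u^3 - 7*u^2 + 16*u - 12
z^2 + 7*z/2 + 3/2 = (z + 1/2)*(z + 3)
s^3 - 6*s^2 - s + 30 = (s - 5)*(s - 3)*(s + 2)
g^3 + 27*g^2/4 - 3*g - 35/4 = (g - 5/4)*(g + 1)*(g + 7)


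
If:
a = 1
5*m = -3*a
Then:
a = 1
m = -3/5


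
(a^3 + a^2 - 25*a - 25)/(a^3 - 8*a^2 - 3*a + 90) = (a^2 + 6*a + 5)/(a^2 - 3*a - 18)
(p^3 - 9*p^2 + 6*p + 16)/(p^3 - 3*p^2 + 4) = (p - 8)/(p - 2)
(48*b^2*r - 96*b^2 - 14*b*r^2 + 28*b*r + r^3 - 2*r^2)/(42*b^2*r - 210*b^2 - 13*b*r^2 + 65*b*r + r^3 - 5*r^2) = (-8*b*r + 16*b + r^2 - 2*r)/(-7*b*r + 35*b + r^2 - 5*r)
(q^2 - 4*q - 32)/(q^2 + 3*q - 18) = (q^2 - 4*q - 32)/(q^2 + 3*q - 18)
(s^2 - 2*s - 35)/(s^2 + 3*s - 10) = (s - 7)/(s - 2)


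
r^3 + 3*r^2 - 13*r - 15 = (r - 3)*(r + 1)*(r + 5)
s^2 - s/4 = s*(s - 1/4)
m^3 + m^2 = m^2*(m + 1)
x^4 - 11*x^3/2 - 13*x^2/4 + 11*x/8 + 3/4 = (x - 6)*(x - 1/2)*(x + 1/2)^2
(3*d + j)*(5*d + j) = 15*d^2 + 8*d*j + j^2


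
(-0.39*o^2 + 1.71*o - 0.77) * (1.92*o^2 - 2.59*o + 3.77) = -0.7488*o^4 + 4.2933*o^3 - 7.3776*o^2 + 8.441*o - 2.9029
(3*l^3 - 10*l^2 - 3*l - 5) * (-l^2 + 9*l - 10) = -3*l^5 + 37*l^4 - 117*l^3 + 78*l^2 - 15*l + 50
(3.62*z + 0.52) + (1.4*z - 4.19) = 5.02*z - 3.67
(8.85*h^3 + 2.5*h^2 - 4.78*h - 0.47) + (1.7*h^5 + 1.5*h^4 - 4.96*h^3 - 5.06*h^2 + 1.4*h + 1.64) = 1.7*h^5 + 1.5*h^4 + 3.89*h^3 - 2.56*h^2 - 3.38*h + 1.17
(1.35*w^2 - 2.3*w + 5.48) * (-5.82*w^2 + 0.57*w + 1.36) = -7.857*w^4 + 14.1555*w^3 - 31.3686*w^2 - 0.00439999999999996*w + 7.4528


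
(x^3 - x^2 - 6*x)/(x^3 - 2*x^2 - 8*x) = (x - 3)/(x - 4)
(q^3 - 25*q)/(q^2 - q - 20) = q*(q + 5)/(q + 4)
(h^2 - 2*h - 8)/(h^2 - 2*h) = (h^2 - 2*h - 8)/(h*(h - 2))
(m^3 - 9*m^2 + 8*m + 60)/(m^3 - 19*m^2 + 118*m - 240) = (m + 2)/(m - 8)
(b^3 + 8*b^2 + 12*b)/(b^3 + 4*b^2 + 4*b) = (b + 6)/(b + 2)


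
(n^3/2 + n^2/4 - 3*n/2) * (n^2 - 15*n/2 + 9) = n^5/2 - 7*n^4/2 + 9*n^3/8 + 27*n^2/2 - 27*n/2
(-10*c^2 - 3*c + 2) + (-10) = -10*c^2 - 3*c - 8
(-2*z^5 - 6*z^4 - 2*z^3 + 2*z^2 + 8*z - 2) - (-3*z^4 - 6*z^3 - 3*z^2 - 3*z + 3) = -2*z^5 - 3*z^4 + 4*z^3 + 5*z^2 + 11*z - 5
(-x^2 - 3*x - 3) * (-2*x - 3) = 2*x^3 + 9*x^2 + 15*x + 9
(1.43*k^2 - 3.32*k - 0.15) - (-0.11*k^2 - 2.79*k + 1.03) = 1.54*k^2 - 0.53*k - 1.18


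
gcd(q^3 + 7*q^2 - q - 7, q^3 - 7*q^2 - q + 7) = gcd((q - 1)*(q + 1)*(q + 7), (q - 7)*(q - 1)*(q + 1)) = q^2 - 1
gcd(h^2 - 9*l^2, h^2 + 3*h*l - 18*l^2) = h - 3*l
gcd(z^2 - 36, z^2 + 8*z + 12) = z + 6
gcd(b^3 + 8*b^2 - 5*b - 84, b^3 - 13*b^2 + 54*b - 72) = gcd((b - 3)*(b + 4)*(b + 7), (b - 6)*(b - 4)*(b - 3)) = b - 3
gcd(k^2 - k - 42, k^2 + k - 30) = k + 6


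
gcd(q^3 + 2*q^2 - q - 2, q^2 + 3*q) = 1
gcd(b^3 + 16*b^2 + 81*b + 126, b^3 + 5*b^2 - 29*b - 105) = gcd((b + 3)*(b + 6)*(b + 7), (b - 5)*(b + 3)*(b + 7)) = b^2 + 10*b + 21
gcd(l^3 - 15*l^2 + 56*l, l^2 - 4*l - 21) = l - 7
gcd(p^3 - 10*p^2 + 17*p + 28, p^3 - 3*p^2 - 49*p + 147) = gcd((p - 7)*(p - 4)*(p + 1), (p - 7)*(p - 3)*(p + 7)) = p - 7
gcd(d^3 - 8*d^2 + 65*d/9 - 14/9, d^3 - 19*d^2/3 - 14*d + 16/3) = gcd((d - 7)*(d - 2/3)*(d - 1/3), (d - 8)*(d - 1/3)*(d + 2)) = d - 1/3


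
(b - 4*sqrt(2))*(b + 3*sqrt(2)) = b^2 - sqrt(2)*b - 24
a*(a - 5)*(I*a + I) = I*a^3 - 4*I*a^2 - 5*I*a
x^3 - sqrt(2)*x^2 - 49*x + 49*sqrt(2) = (x - 7)*(x + 7)*(x - sqrt(2))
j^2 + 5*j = j*(j + 5)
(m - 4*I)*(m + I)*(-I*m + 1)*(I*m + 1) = m^4 - 3*I*m^3 + 5*m^2 - 3*I*m + 4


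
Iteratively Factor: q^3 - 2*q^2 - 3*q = (q + 1)*(q^2 - 3*q) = q*(q + 1)*(q - 3)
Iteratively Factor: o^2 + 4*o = (o)*(o + 4)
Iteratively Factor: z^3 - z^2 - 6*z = (z)*(z^2 - z - 6) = z*(z + 2)*(z - 3)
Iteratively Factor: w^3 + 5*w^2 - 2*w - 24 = (w + 3)*(w^2 + 2*w - 8) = (w - 2)*(w + 3)*(w + 4)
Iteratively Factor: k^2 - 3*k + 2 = (k - 1)*(k - 2)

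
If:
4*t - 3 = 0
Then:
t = 3/4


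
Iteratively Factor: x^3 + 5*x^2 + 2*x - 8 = (x + 2)*(x^2 + 3*x - 4) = (x - 1)*(x + 2)*(x + 4)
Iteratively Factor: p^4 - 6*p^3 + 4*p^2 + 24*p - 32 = (p + 2)*(p^3 - 8*p^2 + 20*p - 16) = (p - 4)*(p + 2)*(p^2 - 4*p + 4) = (p - 4)*(p - 2)*(p + 2)*(p - 2)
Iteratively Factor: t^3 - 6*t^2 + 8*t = (t - 4)*(t^2 - 2*t) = (t - 4)*(t - 2)*(t)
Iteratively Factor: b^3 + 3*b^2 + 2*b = (b + 2)*(b^2 + b) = b*(b + 2)*(b + 1)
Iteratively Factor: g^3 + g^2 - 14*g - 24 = (g - 4)*(g^2 + 5*g + 6) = (g - 4)*(g + 3)*(g + 2)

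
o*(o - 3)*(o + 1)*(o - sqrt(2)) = o^4 - 2*o^3 - sqrt(2)*o^3 - 3*o^2 + 2*sqrt(2)*o^2 + 3*sqrt(2)*o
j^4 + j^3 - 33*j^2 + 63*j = j*(j - 3)^2*(j + 7)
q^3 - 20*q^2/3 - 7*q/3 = q*(q - 7)*(q + 1/3)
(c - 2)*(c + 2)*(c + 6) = c^3 + 6*c^2 - 4*c - 24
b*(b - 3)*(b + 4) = b^3 + b^2 - 12*b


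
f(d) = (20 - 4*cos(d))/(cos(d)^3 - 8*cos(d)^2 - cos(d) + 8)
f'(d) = (20 - 4*cos(d))*(3*sin(d)*cos(d)^2 - 16*sin(d)*cos(d) - sin(d))/(cos(d)^3 - 8*cos(d)^2 - cos(d) + 8)^2 + 4*sin(d)/(cos(d)^3 - 8*cos(d)^2 - cos(d) + 8) = 2*(-163*cos(d) + 23*cos(2*d) - cos(3*d) + 29)/((cos(d) - 8)^2*sin(d)^3)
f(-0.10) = 229.46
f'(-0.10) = 4571.39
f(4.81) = 2.51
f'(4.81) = 0.30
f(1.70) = 2.57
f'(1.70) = 0.85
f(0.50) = 10.07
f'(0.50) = -36.38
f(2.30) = 4.70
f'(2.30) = 8.62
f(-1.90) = 2.86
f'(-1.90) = -2.14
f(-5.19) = 3.05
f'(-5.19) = -2.92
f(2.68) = 13.36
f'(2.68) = 54.07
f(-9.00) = 15.62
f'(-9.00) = -69.45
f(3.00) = 133.83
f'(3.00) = 1878.74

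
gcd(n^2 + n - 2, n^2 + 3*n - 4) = n - 1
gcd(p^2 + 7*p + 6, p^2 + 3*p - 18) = p + 6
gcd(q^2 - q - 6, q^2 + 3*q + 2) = q + 2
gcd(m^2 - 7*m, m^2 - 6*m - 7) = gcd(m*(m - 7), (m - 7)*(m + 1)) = m - 7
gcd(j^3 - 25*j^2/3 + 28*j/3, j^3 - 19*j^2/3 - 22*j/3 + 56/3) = j^2 - 25*j/3 + 28/3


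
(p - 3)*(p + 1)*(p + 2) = p^3 - 7*p - 6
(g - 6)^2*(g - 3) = g^3 - 15*g^2 + 72*g - 108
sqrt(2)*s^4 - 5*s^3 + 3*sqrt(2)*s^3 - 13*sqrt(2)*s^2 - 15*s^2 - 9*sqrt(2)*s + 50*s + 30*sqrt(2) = (s - 2)*(s + 5)*(s - 3*sqrt(2))*(sqrt(2)*s + 1)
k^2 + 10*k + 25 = (k + 5)^2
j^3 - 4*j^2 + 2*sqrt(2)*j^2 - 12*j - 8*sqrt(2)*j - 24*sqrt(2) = (j - 6)*(j + 2)*(j + 2*sqrt(2))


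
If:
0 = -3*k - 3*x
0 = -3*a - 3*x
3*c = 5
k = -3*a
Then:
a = 0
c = 5/3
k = 0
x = 0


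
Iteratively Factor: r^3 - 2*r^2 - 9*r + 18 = (r - 2)*(r^2 - 9) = (r - 2)*(r + 3)*(r - 3)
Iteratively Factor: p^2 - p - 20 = (p + 4)*(p - 5)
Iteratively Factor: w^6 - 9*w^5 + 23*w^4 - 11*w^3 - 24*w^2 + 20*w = (w - 2)*(w^5 - 7*w^4 + 9*w^3 + 7*w^2 - 10*w) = (w - 5)*(w - 2)*(w^4 - 2*w^3 - w^2 + 2*w) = (w - 5)*(w - 2)^2*(w^3 - w) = (w - 5)*(w - 2)^2*(w - 1)*(w^2 + w) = w*(w - 5)*(w - 2)^2*(w - 1)*(w + 1)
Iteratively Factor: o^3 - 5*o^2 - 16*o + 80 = (o - 5)*(o^2 - 16) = (o - 5)*(o + 4)*(o - 4)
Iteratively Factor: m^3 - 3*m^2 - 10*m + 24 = (m + 3)*(m^2 - 6*m + 8) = (m - 2)*(m + 3)*(m - 4)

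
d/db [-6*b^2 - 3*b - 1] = -12*b - 3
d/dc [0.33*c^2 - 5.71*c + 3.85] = 0.66*c - 5.71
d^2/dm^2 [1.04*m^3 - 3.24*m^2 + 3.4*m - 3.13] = 6.24*m - 6.48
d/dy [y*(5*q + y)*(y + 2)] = 10*q*y + 10*q + 3*y^2 + 4*y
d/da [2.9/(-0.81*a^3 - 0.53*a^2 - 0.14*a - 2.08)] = (7.047*a^2 + 3.074*a + 0.406)/(0.81*a^3 + 0.53*a^2 + 0.14*a + 2.08)^2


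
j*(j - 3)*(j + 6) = j^3 + 3*j^2 - 18*j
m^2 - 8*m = m*(m - 8)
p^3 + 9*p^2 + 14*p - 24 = (p - 1)*(p + 4)*(p + 6)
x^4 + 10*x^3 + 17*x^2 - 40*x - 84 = (x - 2)*(x + 2)*(x + 3)*(x + 7)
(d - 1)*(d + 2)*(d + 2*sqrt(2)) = d^3 + d^2 + 2*sqrt(2)*d^2 - 2*d + 2*sqrt(2)*d - 4*sqrt(2)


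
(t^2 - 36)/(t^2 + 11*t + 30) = (t - 6)/(t + 5)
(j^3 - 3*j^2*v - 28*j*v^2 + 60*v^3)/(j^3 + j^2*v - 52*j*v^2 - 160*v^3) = (-j^2 + 8*j*v - 12*v^2)/(-j^2 + 4*j*v + 32*v^2)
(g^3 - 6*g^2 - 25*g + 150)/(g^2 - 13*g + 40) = (g^2 - g - 30)/(g - 8)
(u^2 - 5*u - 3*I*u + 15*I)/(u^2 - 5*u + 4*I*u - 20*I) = (u - 3*I)/(u + 4*I)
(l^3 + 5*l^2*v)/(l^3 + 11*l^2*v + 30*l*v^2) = l/(l + 6*v)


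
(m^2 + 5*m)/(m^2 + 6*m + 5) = m/(m + 1)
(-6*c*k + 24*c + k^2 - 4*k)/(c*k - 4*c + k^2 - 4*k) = (-6*c + k)/(c + k)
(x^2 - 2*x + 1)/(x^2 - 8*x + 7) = (x - 1)/(x - 7)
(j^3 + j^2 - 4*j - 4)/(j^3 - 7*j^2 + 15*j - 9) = (j^3 + j^2 - 4*j - 4)/(j^3 - 7*j^2 + 15*j - 9)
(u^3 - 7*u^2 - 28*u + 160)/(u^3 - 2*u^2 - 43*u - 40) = (u - 4)/(u + 1)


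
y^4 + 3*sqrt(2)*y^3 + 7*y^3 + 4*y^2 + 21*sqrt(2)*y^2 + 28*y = y*(y + 7)*(y + sqrt(2))*(y + 2*sqrt(2))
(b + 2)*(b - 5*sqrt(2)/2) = b^2 - 5*sqrt(2)*b/2 + 2*b - 5*sqrt(2)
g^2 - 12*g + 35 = (g - 7)*(g - 5)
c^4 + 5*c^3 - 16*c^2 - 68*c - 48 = (c - 4)*(c + 1)*(c + 2)*(c + 6)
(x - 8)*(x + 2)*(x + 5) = x^3 - x^2 - 46*x - 80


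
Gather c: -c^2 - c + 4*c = -c^2 + 3*c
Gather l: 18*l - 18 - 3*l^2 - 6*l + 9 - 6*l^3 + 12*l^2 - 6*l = -6*l^3 + 9*l^2 + 6*l - 9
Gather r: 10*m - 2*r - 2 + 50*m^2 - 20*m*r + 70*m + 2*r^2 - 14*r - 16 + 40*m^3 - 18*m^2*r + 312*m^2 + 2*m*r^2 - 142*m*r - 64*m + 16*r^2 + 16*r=40*m^3 + 362*m^2 + 16*m + r^2*(2*m + 18) + r*(-18*m^2 - 162*m) - 18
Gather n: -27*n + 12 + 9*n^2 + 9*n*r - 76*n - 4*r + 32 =9*n^2 + n*(9*r - 103) - 4*r + 44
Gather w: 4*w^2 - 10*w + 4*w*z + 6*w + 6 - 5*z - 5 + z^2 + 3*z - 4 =4*w^2 + w*(4*z - 4) + z^2 - 2*z - 3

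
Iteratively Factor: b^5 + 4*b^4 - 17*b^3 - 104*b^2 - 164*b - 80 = (b - 5)*(b^4 + 9*b^3 + 28*b^2 + 36*b + 16) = (b - 5)*(b + 1)*(b^3 + 8*b^2 + 20*b + 16) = (b - 5)*(b + 1)*(b + 2)*(b^2 + 6*b + 8) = (b - 5)*(b + 1)*(b + 2)*(b + 4)*(b + 2)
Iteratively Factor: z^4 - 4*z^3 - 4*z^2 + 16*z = (z)*(z^3 - 4*z^2 - 4*z + 16) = z*(z - 4)*(z^2 - 4) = z*(z - 4)*(z - 2)*(z + 2)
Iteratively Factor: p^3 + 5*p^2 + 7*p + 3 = (p + 1)*(p^2 + 4*p + 3) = (p + 1)^2*(p + 3)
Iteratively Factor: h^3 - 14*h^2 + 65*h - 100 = (h - 4)*(h^2 - 10*h + 25) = (h - 5)*(h - 4)*(h - 5)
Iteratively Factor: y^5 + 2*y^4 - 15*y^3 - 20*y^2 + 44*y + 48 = (y + 4)*(y^4 - 2*y^3 - 7*y^2 + 8*y + 12) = (y - 3)*(y + 4)*(y^3 + y^2 - 4*y - 4) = (y - 3)*(y + 1)*(y + 4)*(y^2 - 4) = (y - 3)*(y - 2)*(y + 1)*(y + 4)*(y + 2)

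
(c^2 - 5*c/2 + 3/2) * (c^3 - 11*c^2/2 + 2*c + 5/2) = c^5 - 8*c^4 + 69*c^3/4 - 43*c^2/4 - 13*c/4 + 15/4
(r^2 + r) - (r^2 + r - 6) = 6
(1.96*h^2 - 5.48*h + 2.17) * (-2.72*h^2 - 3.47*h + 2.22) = -5.3312*h^4 + 8.1044*h^3 + 17.4644*h^2 - 19.6955*h + 4.8174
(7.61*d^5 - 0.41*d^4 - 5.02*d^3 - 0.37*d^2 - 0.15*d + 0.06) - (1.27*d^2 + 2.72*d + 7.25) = 7.61*d^5 - 0.41*d^4 - 5.02*d^3 - 1.64*d^2 - 2.87*d - 7.19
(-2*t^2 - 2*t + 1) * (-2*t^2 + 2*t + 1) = 4*t^4 - 8*t^2 + 1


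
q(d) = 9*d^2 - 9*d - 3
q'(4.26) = 67.68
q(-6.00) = 375.00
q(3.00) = 51.00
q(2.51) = 31.11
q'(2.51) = 36.18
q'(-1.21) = -30.78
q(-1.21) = 21.07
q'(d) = 18*d - 9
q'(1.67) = 21.06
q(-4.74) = 241.87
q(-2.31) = 65.81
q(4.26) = 121.99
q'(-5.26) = -103.68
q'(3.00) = 45.00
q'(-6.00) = -117.00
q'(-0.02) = -9.36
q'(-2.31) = -50.58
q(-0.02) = -2.82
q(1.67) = 7.07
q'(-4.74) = -94.32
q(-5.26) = 293.35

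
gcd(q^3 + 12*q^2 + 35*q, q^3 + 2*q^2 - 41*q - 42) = q + 7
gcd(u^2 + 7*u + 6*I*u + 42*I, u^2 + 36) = u + 6*I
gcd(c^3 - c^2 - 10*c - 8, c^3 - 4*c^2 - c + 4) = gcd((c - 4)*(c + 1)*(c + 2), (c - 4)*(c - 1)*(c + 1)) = c^2 - 3*c - 4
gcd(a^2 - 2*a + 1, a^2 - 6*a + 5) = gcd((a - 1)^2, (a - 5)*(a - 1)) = a - 1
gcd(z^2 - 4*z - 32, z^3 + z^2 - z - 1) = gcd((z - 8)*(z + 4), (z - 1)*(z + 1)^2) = 1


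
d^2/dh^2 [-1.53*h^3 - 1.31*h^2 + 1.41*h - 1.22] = -9.18*h - 2.62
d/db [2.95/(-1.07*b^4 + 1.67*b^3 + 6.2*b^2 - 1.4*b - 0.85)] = (12.626*b^3 - 14.7795*b^2 - 36.58*b + 4.13)/(1.07*b^4 - 1.67*b^3 - 6.2*b^2 + 1.4*b + 0.85)^2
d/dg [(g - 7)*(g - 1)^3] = (g - 1)^2*(4*g - 22)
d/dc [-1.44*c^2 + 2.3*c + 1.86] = 2.3 - 2.88*c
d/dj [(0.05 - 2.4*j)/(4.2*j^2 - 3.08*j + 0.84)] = (10.08*j^2 - 0.42*j - 1.862)/(17.64*j^4 - 25.872*j^3 + 16.5424*j^2 - 5.1744*j + 0.7056)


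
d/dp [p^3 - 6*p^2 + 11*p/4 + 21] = 3*p^2 - 12*p + 11/4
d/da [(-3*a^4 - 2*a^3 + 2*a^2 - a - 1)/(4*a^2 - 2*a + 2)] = (-12*a^5 + 5*a^4 - 8*a^3 - 6*a^2 + 8*a - 2)/(2*(4*a^4 - 4*a^3 + 5*a^2 - 2*a + 1))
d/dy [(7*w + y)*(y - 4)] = 7*w + 2*y - 4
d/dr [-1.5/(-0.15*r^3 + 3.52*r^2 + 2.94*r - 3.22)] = (-0.675*r^2 + 10.56*r + 4.41)/(0.15*r^3 - 3.52*r^2 - 2.94*r + 3.22)^2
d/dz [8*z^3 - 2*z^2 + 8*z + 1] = 24*z^2 - 4*z + 8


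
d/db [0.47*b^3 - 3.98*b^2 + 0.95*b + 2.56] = 1.41*b^2 - 7.96*b + 0.95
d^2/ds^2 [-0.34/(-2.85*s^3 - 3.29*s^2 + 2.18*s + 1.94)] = (-(5.814*s + 2.2372)*(2.85*s^3 + 3.29*s^2 - 2.18*s - 1.94) + 0.34*(8.55*s^2 + 6.58*s - 2.18)*(17.1*s^2 + 13.16*s - 4.36))/(2.85*s^3 + 3.29*s^2 - 2.18*s - 1.94)^3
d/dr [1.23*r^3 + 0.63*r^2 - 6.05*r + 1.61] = 3.69*r^2 + 1.26*r - 6.05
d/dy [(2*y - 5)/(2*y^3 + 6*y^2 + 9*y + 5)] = (-8*y^3 + 18*y^2 + 60*y + 55)/(4*y^6 + 24*y^5 + 72*y^4 + 128*y^3 + 141*y^2 + 90*y + 25)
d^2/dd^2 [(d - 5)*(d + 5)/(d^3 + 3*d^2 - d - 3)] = 2*(d^6 - 147*d^4 - 576*d^3 - 573*d^2 - 241)/(d^9 + 9*d^8 + 24*d^7 - 78*d^5 - 54*d^4 + 80*d^3 + 72*d^2 - 27*d - 27)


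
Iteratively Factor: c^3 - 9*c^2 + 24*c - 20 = (c - 2)*(c^2 - 7*c + 10) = (c - 5)*(c - 2)*(c - 2)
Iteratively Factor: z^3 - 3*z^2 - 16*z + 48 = (z - 3)*(z^2 - 16) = (z - 3)*(z + 4)*(z - 4)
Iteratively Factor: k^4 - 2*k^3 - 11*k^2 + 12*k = (k - 1)*(k^3 - k^2 - 12*k) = (k - 4)*(k - 1)*(k^2 + 3*k) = k*(k - 4)*(k - 1)*(k + 3)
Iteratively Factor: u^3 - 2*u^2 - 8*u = (u - 4)*(u^2 + 2*u) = u*(u - 4)*(u + 2)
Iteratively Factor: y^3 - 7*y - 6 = (y + 2)*(y^2 - 2*y - 3) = (y - 3)*(y + 2)*(y + 1)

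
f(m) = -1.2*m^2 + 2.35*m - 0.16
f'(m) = 2.35 - 2.4*m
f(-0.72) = -2.47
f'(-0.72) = 4.08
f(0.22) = 0.30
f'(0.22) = 1.82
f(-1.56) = -6.75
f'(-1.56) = 6.09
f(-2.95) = -17.54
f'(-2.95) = 9.43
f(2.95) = -3.67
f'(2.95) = -4.73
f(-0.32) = -1.03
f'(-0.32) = 3.12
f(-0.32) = -1.03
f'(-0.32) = 3.12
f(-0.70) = -2.39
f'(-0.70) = 4.03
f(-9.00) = -118.51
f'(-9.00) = 23.95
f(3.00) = -3.91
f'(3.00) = -4.85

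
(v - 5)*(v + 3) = v^2 - 2*v - 15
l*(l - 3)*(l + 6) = l^3 + 3*l^2 - 18*l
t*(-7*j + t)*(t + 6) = -7*j*t^2 - 42*j*t + t^3 + 6*t^2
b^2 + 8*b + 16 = (b + 4)^2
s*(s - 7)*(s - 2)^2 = s^4 - 11*s^3 + 32*s^2 - 28*s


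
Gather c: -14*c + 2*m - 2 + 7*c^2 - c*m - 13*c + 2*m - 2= 7*c^2 + c*(-m - 27) + 4*m - 4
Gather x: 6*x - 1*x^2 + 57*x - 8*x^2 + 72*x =-9*x^2 + 135*x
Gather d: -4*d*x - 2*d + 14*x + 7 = d*(-4*x - 2) + 14*x + 7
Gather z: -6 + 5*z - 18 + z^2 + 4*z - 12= z^2 + 9*z - 36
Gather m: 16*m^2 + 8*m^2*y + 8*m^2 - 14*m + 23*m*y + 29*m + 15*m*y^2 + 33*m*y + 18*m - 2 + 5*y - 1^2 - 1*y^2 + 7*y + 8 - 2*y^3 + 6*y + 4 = m^2*(8*y + 24) + m*(15*y^2 + 56*y + 33) - 2*y^3 - y^2 + 18*y + 9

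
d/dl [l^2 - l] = 2*l - 1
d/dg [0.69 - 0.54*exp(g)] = -0.54*exp(g)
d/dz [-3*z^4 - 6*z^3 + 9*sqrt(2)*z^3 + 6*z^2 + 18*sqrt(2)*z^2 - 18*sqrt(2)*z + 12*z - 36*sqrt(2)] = -12*z^3 - 18*z^2 + 27*sqrt(2)*z^2 + 12*z + 36*sqrt(2)*z - 18*sqrt(2) + 12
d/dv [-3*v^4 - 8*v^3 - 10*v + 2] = -12*v^3 - 24*v^2 - 10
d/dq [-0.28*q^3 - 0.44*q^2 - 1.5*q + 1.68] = -0.84*q^2 - 0.88*q - 1.5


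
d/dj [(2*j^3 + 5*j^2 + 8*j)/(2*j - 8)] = (4*j^3 - 19*j^2 - 40*j - 32)/(2*(j^2 - 8*j + 16))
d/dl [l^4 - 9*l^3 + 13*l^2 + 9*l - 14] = 4*l^3 - 27*l^2 + 26*l + 9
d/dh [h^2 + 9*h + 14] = 2*h + 9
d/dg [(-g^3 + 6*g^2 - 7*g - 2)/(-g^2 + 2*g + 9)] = (g^4 - 4*g^3 - 22*g^2 + 104*g - 59)/(g^4 - 4*g^3 - 14*g^2 + 36*g + 81)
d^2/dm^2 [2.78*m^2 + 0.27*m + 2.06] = 5.56000000000000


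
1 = 1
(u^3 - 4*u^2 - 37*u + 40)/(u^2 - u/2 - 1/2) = 2*(u^2 - 3*u - 40)/(2*u + 1)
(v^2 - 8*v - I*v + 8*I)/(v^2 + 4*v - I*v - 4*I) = (v - 8)/(v + 4)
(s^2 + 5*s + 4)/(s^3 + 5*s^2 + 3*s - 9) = (s^2 + 5*s + 4)/(s^3 + 5*s^2 + 3*s - 9)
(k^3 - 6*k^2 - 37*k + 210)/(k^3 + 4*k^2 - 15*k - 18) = (k^2 - 12*k + 35)/(k^2 - 2*k - 3)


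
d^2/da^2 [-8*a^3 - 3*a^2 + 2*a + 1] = -48*a - 6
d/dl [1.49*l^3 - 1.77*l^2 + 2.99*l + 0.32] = 4.47*l^2 - 3.54*l + 2.99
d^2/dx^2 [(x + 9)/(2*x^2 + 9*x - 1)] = 2*((x + 9)*(4*x + 9)^2 - 3*(2*x + 9)*(2*x^2 + 9*x - 1))/(2*x^2 + 9*x - 1)^3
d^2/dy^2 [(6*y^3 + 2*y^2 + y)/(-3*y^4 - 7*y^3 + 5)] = 2*(-54*y^9 - 54*y^8 - 180*y^7 - 266*y^6 - 1227*y^5 - 1620*y^4 - 640*y^3 - 210*y^2 - 450*y - 50)/(27*y^12 + 189*y^11 + 441*y^10 + 343*y^9 - 135*y^8 - 630*y^7 - 735*y^6 + 225*y^4 + 525*y^3 - 125)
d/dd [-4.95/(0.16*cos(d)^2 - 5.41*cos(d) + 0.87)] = (26.7795 - 1.584*cos(d))*sin(d)/(0.16*cos(d)^2 - 5.41*cos(d) + 0.87)^2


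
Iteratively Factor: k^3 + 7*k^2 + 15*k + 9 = (k + 3)*(k^2 + 4*k + 3) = (k + 1)*(k + 3)*(k + 3)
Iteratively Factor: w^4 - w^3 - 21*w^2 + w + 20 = (w - 5)*(w^3 + 4*w^2 - w - 4) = (w - 5)*(w + 1)*(w^2 + 3*w - 4) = (w - 5)*(w - 1)*(w + 1)*(w + 4)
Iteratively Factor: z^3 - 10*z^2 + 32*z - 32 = (z - 2)*(z^2 - 8*z + 16) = (z - 4)*(z - 2)*(z - 4)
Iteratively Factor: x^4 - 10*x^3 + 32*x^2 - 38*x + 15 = (x - 5)*(x^3 - 5*x^2 + 7*x - 3) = (x - 5)*(x - 3)*(x^2 - 2*x + 1) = (x - 5)*(x - 3)*(x - 1)*(x - 1)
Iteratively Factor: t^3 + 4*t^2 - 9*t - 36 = (t - 3)*(t^2 + 7*t + 12) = (t - 3)*(t + 4)*(t + 3)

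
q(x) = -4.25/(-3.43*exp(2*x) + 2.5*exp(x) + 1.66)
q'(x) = -4.25*(6.86*exp(2*x) - 2.5*exp(x))/(-3.43*exp(2*x) + 2.5*exp(x) + 1.66)^2 = (10.625 - 29.155*exp(x))*exp(x)/(-3.43*exp(2*x) + 2.5*exp(x) + 1.66)^2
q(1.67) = 0.05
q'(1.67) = -0.11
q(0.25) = 5.41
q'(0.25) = -55.86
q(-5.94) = -2.55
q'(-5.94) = 0.01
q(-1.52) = -2.08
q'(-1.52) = 0.22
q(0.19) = 12.78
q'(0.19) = -269.39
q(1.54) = 0.07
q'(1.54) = -0.16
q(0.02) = -6.64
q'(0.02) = -47.54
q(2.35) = 0.01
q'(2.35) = -0.03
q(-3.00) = -2.39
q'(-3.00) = 0.14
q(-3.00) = -2.39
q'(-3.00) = 0.14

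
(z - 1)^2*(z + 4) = z^3 + 2*z^2 - 7*z + 4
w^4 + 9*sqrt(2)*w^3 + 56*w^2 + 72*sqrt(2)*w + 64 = (w + sqrt(2))*(w + 2*sqrt(2))^2*(w + 4*sqrt(2))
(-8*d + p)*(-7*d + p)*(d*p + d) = 56*d^3*p + 56*d^3 - 15*d^2*p^2 - 15*d^2*p + d*p^3 + d*p^2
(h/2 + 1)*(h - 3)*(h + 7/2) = h^3/2 + 5*h^2/4 - 19*h/4 - 21/2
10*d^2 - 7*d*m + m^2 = (-5*d + m)*(-2*d + m)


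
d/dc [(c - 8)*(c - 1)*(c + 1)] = 3*c^2 - 16*c - 1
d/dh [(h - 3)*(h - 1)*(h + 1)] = 3*h^2 - 6*h - 1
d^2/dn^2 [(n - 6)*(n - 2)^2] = 6*n - 20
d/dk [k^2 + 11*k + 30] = 2*k + 11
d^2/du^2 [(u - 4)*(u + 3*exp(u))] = 3*u*exp(u) - 6*exp(u) + 2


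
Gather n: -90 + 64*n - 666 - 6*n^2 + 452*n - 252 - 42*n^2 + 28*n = -48*n^2 + 544*n - 1008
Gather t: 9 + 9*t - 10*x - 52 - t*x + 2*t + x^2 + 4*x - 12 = t*(11 - x) + x^2 - 6*x - 55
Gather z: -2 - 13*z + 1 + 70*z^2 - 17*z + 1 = 70*z^2 - 30*z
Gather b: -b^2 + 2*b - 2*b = -b^2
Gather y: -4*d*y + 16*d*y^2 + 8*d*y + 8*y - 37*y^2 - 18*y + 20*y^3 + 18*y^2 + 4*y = 20*y^3 + y^2*(16*d - 19) + y*(4*d - 6)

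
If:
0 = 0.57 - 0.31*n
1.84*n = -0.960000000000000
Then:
No Solution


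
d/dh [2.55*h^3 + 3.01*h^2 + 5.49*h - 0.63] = 7.65*h^2 + 6.02*h + 5.49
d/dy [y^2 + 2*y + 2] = 2*y + 2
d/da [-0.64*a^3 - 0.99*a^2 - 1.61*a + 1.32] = -1.92*a^2 - 1.98*a - 1.61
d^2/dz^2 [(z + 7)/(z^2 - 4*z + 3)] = 2*(4*(z - 2)^2*(z + 7) - 3*(z + 1)*(z^2 - 4*z + 3))/(z^2 - 4*z + 3)^3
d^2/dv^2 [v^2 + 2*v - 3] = 2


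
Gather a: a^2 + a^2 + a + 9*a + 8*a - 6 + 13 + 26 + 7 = 2*a^2 + 18*a + 40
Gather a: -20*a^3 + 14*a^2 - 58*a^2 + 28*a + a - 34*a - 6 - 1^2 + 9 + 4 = -20*a^3 - 44*a^2 - 5*a + 6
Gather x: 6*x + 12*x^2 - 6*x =12*x^2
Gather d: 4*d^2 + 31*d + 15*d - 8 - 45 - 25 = 4*d^2 + 46*d - 78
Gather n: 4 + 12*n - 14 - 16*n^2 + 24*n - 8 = -16*n^2 + 36*n - 18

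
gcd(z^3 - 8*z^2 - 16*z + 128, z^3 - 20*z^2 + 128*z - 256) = z^2 - 12*z + 32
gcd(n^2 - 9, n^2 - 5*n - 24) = n + 3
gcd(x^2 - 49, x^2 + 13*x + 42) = x + 7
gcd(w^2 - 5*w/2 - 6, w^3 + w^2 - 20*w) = w - 4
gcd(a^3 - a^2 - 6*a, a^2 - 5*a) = a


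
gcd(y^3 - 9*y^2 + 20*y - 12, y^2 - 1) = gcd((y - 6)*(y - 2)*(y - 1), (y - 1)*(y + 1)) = y - 1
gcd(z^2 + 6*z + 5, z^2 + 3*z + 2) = z + 1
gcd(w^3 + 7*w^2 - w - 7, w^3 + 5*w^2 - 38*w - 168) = w + 7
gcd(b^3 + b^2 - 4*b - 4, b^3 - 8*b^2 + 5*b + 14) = b^2 - b - 2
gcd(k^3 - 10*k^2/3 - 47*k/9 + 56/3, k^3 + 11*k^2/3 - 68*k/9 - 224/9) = k^2 - k/3 - 56/9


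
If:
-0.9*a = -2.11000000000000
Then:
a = 2.34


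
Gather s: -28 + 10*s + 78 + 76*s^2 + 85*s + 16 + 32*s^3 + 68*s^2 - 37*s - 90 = 32*s^3 + 144*s^2 + 58*s - 24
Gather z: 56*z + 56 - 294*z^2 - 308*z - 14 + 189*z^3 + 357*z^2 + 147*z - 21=189*z^3 + 63*z^2 - 105*z + 21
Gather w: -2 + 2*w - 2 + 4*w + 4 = 6*w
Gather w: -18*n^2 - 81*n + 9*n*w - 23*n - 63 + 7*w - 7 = -18*n^2 - 104*n + w*(9*n + 7) - 70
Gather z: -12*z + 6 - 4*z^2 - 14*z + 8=-4*z^2 - 26*z + 14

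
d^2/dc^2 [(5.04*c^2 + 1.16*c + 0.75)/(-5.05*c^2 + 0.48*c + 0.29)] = (-83.59972*c^3 - 159.04773*c^2 + 0.71508*c - 3.067134)/(128.787625*c^6 - 36.7236*c^5 - 18.696615*c^4 + 4.107168*c^3 + 1.073667*c^2 - 0.121104*c - 0.024389)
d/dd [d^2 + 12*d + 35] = 2*d + 12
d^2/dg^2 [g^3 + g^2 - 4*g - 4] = 6*g + 2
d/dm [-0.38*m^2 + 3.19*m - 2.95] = 3.19 - 0.76*m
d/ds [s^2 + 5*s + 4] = 2*s + 5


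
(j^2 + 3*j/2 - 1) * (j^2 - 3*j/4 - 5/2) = j^4 + 3*j^3/4 - 37*j^2/8 - 3*j + 5/2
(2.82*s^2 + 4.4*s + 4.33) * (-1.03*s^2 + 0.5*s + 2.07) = -2.9046*s^4 - 3.122*s^3 + 3.5775*s^2 + 11.273*s + 8.9631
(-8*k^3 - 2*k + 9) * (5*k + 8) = -40*k^4 - 64*k^3 - 10*k^2 + 29*k + 72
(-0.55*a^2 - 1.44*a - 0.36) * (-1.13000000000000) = 0.6215*a^2 + 1.6272*a + 0.4068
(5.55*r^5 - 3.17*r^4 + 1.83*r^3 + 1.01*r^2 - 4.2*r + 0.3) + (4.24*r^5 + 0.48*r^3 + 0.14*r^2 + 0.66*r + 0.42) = 9.79*r^5 - 3.17*r^4 + 2.31*r^3 + 1.15*r^2 - 3.54*r + 0.72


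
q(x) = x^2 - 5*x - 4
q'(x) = 2*x - 5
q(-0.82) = 0.77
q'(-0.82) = -6.64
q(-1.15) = 3.07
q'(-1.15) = -7.30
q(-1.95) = 9.55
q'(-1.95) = -8.90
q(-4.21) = 34.77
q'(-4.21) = -13.42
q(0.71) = -7.05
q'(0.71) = -3.58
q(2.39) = -10.24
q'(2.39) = -0.22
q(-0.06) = -3.70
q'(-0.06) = -5.12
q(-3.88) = 30.45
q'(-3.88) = -12.76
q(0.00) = -4.00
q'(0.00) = -5.00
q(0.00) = -4.00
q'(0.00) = -5.00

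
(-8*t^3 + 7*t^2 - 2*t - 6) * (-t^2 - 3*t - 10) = 8*t^5 + 17*t^4 + 61*t^3 - 58*t^2 + 38*t + 60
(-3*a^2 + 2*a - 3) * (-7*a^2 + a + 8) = 21*a^4 - 17*a^3 - a^2 + 13*a - 24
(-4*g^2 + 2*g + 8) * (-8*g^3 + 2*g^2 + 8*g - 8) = 32*g^5 - 24*g^4 - 92*g^3 + 64*g^2 + 48*g - 64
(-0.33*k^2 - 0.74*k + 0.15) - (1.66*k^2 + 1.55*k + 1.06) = -1.99*k^2 - 2.29*k - 0.91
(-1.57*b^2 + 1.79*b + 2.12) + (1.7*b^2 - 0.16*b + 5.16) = 0.13*b^2 + 1.63*b + 7.28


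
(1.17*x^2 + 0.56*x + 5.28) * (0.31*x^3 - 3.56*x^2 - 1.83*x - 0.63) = 0.3627*x^5 - 3.9916*x^4 - 2.4979*x^3 - 20.5587*x^2 - 10.0152*x - 3.3264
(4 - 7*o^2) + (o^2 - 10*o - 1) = -6*o^2 - 10*o + 3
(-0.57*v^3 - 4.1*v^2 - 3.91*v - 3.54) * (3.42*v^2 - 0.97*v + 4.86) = -1.9494*v^5 - 13.4691*v^4 - 12.1654*v^3 - 28.2401*v^2 - 15.5688*v - 17.2044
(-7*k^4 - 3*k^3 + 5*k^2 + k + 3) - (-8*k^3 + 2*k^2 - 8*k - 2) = -7*k^4 + 5*k^3 + 3*k^2 + 9*k + 5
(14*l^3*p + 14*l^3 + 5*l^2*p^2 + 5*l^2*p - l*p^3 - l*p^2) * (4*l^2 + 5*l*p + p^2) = 56*l^5*p + 56*l^5 + 90*l^4*p^2 + 90*l^4*p + 35*l^3*p^3 + 35*l^3*p^2 - l*p^5 - l*p^4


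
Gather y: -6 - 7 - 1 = -14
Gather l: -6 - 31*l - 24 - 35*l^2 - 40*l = -35*l^2 - 71*l - 30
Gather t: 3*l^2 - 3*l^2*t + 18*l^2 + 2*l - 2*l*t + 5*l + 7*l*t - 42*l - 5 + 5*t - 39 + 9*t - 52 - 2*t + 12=21*l^2 - 35*l + t*(-3*l^2 + 5*l + 12) - 84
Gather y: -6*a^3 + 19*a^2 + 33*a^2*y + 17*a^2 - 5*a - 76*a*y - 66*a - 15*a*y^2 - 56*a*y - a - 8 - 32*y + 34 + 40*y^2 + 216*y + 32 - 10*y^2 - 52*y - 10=-6*a^3 + 36*a^2 - 72*a + y^2*(30 - 15*a) + y*(33*a^2 - 132*a + 132) + 48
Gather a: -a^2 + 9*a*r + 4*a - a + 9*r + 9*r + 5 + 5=-a^2 + a*(9*r + 3) + 18*r + 10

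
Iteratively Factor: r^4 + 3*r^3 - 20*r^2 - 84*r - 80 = (r - 5)*(r^3 + 8*r^2 + 20*r + 16) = (r - 5)*(r + 2)*(r^2 + 6*r + 8) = (r - 5)*(r + 2)*(r + 4)*(r + 2)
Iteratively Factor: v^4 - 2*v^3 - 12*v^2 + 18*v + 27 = (v - 3)*(v^3 + v^2 - 9*v - 9) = (v - 3)*(v + 3)*(v^2 - 2*v - 3) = (v - 3)*(v + 1)*(v + 3)*(v - 3)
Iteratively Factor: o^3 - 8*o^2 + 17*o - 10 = (o - 1)*(o^2 - 7*o + 10) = (o - 2)*(o - 1)*(o - 5)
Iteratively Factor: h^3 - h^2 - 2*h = (h + 1)*(h^2 - 2*h) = h*(h + 1)*(h - 2)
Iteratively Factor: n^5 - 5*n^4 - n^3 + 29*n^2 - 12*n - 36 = (n + 2)*(n^4 - 7*n^3 + 13*n^2 + 3*n - 18) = (n - 3)*(n + 2)*(n^3 - 4*n^2 + n + 6) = (n - 3)^2*(n + 2)*(n^2 - n - 2) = (n - 3)^2*(n + 1)*(n + 2)*(n - 2)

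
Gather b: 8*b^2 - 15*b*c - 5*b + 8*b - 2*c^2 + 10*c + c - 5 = 8*b^2 + b*(3 - 15*c) - 2*c^2 + 11*c - 5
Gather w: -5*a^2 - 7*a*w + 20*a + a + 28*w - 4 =-5*a^2 + 21*a + w*(28 - 7*a) - 4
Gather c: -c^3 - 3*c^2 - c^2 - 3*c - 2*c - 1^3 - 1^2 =-c^3 - 4*c^2 - 5*c - 2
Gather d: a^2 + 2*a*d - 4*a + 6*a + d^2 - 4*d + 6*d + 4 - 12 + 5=a^2 + 2*a + d^2 + d*(2*a + 2) - 3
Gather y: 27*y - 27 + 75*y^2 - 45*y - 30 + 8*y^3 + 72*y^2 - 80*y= 8*y^3 + 147*y^2 - 98*y - 57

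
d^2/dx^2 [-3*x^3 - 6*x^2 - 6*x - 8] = -18*x - 12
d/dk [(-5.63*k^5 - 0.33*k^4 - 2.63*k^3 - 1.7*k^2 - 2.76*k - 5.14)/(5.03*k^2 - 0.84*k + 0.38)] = (-84.9567*k^6 + 15.597*k^5 - 23.0943*k^4 + 3.9168*k^3 + 12.3126*k^2 + 50.4164*k - 5.3664)/(25.3009*k^4 - 8.4504*k^3 + 4.5284*k^2 - 0.6384*k + 0.1444)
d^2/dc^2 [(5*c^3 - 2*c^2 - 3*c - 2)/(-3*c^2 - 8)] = 2*(147*c^3 - 90*c^2 - 1176*c + 80)/(27*c^6 + 216*c^4 + 576*c^2 + 512)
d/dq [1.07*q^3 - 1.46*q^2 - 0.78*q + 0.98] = 3.21*q^2 - 2.92*q - 0.78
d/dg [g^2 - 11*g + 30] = 2*g - 11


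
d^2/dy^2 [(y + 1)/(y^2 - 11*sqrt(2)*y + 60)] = 2*((y + 1)*(2*y - 11*sqrt(2))^2 + (-3*y - 1 + 11*sqrt(2))*(y^2 - 11*sqrt(2)*y + 60))/(y^2 - 11*sqrt(2)*y + 60)^3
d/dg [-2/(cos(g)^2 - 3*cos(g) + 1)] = 2*(3 - 2*cos(g))*sin(g)/(cos(g)^2 - 3*cos(g) + 1)^2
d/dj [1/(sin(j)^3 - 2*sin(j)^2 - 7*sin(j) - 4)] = (7 - 3*sin(j))*cos(j)/((sin(j) - 4)^2*(sin(j) + 1)^3)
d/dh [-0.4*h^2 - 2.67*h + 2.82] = -0.8*h - 2.67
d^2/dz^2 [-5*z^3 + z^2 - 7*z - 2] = 2 - 30*z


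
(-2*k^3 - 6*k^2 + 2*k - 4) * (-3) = 6*k^3 + 18*k^2 - 6*k + 12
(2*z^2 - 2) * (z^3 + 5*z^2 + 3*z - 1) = 2*z^5 + 10*z^4 + 4*z^3 - 12*z^2 - 6*z + 2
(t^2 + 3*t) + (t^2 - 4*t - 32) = 2*t^2 - t - 32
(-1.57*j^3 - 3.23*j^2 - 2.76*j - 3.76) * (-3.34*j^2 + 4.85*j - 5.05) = 5.2438*j^5 + 3.1737*j^4 + 1.4814*j^3 + 15.4839*j^2 - 4.298*j + 18.988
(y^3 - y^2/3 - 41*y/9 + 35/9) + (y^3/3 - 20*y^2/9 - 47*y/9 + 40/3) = 4*y^3/3 - 23*y^2/9 - 88*y/9 + 155/9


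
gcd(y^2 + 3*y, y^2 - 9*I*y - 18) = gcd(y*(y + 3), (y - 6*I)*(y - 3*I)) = 1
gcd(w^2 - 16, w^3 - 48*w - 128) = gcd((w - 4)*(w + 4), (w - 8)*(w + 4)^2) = w + 4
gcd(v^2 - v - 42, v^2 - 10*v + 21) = v - 7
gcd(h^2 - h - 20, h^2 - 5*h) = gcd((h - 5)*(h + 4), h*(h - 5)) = h - 5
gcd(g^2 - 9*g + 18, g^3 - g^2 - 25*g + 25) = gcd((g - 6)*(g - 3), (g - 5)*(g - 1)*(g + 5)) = 1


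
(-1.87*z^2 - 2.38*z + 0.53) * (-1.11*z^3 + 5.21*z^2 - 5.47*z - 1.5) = 2.0757*z^5 - 7.1009*z^4 - 2.7592*z^3 + 18.5849*z^2 + 0.6709*z - 0.795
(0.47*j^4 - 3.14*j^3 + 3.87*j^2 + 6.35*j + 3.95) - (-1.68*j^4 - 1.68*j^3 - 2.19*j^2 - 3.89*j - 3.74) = 2.15*j^4 - 1.46*j^3 + 6.06*j^2 + 10.24*j + 7.69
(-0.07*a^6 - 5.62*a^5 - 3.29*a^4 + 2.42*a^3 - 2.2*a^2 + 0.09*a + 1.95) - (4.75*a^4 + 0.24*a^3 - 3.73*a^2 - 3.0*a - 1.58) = -0.07*a^6 - 5.62*a^5 - 8.04*a^4 + 2.18*a^3 + 1.53*a^2 + 3.09*a + 3.53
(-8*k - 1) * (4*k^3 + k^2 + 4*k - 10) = -32*k^4 - 12*k^3 - 33*k^2 + 76*k + 10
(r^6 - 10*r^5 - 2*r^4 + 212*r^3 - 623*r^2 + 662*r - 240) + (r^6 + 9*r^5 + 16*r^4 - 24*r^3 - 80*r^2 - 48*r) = 2*r^6 - r^5 + 14*r^4 + 188*r^3 - 703*r^2 + 614*r - 240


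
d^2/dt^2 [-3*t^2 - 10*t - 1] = -6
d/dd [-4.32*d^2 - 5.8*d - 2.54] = -8.64*d - 5.8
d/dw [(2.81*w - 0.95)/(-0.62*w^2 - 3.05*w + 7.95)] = (1.7422*w^2 - 1.178*w + 19.442)/(0.3844*w^4 + 3.782*w^3 - 0.555500000000002*w^2 - 48.495*w + 63.2025)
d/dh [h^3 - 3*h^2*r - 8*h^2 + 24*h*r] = 3*h^2 - 6*h*r - 16*h + 24*r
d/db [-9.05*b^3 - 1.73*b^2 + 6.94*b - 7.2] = -27.15*b^2 - 3.46*b + 6.94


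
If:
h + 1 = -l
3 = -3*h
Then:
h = -1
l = 0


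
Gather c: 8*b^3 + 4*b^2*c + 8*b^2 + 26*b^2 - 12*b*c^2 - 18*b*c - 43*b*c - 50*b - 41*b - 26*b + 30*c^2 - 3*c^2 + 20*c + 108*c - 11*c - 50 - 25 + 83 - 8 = 8*b^3 + 34*b^2 - 117*b + c^2*(27 - 12*b) + c*(4*b^2 - 61*b + 117)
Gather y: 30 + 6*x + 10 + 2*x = 8*x + 40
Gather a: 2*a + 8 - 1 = 2*a + 7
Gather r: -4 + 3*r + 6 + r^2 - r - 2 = r^2 + 2*r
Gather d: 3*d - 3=3*d - 3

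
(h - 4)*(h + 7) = h^2 + 3*h - 28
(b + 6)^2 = b^2 + 12*b + 36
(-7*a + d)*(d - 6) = -7*a*d + 42*a + d^2 - 6*d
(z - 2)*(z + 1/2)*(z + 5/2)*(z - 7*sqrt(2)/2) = z^4 - 7*sqrt(2)*z^3/2 + z^3 - 7*sqrt(2)*z^2/2 - 19*z^2/4 - 5*z/2 + 133*sqrt(2)*z/8 + 35*sqrt(2)/4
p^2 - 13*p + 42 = (p - 7)*(p - 6)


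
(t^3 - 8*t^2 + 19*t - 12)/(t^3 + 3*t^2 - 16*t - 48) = (t^2 - 4*t + 3)/(t^2 + 7*t + 12)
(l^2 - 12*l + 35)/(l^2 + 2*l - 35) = (l - 7)/(l + 7)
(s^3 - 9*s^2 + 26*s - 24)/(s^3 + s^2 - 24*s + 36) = (s - 4)/(s + 6)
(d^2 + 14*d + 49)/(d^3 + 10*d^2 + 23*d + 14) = (d + 7)/(d^2 + 3*d + 2)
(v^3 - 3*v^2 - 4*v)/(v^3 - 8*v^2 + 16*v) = (v + 1)/(v - 4)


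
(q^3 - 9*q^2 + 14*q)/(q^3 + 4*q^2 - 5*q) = (q^2 - 9*q + 14)/(q^2 + 4*q - 5)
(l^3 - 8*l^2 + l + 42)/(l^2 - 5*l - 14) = l - 3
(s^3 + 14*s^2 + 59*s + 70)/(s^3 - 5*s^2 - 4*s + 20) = (s^2 + 12*s + 35)/(s^2 - 7*s + 10)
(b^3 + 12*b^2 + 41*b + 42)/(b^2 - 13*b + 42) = (b^3 + 12*b^2 + 41*b + 42)/(b^2 - 13*b + 42)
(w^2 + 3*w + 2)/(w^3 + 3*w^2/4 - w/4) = 4*(w + 2)/(w*(4*w - 1))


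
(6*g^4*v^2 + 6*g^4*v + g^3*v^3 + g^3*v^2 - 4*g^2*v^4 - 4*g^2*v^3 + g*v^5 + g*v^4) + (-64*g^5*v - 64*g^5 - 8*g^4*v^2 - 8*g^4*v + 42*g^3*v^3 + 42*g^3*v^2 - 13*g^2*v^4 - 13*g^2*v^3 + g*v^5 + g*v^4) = -64*g^5*v - 64*g^5 - 2*g^4*v^2 - 2*g^4*v + 43*g^3*v^3 + 43*g^3*v^2 - 17*g^2*v^4 - 17*g^2*v^3 + 2*g*v^5 + 2*g*v^4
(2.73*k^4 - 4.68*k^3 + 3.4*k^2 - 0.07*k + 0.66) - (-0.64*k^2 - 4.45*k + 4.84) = 2.73*k^4 - 4.68*k^3 + 4.04*k^2 + 4.38*k - 4.18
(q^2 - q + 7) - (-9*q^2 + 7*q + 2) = 10*q^2 - 8*q + 5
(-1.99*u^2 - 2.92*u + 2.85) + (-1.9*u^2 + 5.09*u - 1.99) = -3.89*u^2 + 2.17*u + 0.86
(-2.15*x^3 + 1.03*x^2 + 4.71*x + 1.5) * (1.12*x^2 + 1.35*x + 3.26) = -2.408*x^5 - 1.7489*x^4 - 0.343299999999999*x^3 + 11.3963*x^2 + 17.3796*x + 4.89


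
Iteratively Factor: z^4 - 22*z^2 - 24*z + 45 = (z - 5)*(z^3 + 5*z^2 + 3*z - 9) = (z - 5)*(z + 3)*(z^2 + 2*z - 3) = (z - 5)*(z + 3)^2*(z - 1)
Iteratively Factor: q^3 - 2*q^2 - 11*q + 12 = (q + 3)*(q^2 - 5*q + 4) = (q - 1)*(q + 3)*(q - 4)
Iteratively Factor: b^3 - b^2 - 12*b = (b + 3)*(b^2 - 4*b) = b*(b + 3)*(b - 4)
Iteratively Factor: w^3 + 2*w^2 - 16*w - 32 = (w + 4)*(w^2 - 2*w - 8) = (w - 4)*(w + 4)*(w + 2)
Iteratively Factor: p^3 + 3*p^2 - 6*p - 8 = (p + 1)*(p^2 + 2*p - 8) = (p + 1)*(p + 4)*(p - 2)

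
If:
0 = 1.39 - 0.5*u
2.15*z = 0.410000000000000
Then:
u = 2.78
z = 0.19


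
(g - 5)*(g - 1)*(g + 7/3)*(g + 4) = g^4 + g^3/3 - 71*g^2/3 - 73*g/3 + 140/3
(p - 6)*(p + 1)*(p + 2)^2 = p^4 - p^3 - 22*p^2 - 44*p - 24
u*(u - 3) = u^2 - 3*u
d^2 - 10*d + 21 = (d - 7)*(d - 3)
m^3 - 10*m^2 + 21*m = m*(m - 7)*(m - 3)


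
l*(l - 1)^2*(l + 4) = l^4 + 2*l^3 - 7*l^2 + 4*l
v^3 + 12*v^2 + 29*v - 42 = (v - 1)*(v + 6)*(v + 7)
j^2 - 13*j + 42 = (j - 7)*(j - 6)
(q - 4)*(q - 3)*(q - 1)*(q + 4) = q^4 - 4*q^3 - 13*q^2 + 64*q - 48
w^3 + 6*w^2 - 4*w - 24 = (w - 2)*(w + 2)*(w + 6)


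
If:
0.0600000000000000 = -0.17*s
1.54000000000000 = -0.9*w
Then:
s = -0.35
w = -1.71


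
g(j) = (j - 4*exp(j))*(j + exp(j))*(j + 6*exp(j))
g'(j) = (1 - 4*exp(j))*(j + exp(j))*(j + 6*exp(j)) + (j - 4*exp(j))*(j + exp(j))*(6*exp(j) + 1) + (j - 4*exp(j))*(j + 6*exp(j))*(exp(j) + 1) = 3*j^2*exp(j) + 3*j^2 - 44*j*exp(2*j) + 6*j*exp(j) - 72*exp(3*j) - 22*exp(2*j)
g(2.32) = -30395.31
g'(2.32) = -88387.30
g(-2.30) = -10.09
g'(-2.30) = 16.80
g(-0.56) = -0.09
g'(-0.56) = -13.00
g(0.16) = -43.54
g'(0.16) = -155.06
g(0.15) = -42.01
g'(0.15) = -150.33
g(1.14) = -965.19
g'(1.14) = -2869.01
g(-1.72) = -2.42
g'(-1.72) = 9.92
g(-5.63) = -178.11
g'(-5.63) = 95.31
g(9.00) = -12782156478553.96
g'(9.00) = -38334916783569.98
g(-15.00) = -3375.00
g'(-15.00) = 675.00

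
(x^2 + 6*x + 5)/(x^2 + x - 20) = (x + 1)/(x - 4)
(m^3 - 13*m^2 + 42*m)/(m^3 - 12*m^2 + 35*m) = (m - 6)/(m - 5)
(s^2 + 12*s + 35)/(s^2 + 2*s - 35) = (s + 5)/(s - 5)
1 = 1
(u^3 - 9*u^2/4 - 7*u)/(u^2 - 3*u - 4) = u*(4*u + 7)/(4*(u + 1))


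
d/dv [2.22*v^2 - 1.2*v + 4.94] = 4.44*v - 1.2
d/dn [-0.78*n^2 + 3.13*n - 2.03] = 3.13 - 1.56*n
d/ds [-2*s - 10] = -2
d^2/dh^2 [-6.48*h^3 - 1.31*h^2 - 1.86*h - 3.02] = -38.88*h - 2.62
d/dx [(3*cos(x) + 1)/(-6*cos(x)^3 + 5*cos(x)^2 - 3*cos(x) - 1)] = 4*(-36*cos(x)^2 - 3*cos(x) + 10)*sin(x)*cos(x)/(-15*cos(x) + 5*cos(2*x) - 3*cos(3*x) + 3)^2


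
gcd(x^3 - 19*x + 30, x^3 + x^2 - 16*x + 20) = x^2 + 3*x - 10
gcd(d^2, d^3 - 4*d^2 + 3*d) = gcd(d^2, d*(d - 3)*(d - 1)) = d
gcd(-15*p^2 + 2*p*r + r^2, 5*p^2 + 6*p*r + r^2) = 5*p + r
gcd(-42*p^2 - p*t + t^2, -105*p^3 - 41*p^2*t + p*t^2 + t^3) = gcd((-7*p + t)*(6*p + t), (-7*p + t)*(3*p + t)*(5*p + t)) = 7*p - t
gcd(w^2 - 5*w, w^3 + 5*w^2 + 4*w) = w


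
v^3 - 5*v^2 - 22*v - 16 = (v - 8)*(v + 1)*(v + 2)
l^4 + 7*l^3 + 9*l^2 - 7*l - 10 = (l - 1)*(l + 1)*(l + 2)*(l + 5)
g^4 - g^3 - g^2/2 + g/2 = g*(g - 1)*(g - sqrt(2)/2)*(g + sqrt(2)/2)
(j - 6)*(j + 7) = j^2 + j - 42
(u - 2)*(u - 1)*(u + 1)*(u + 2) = u^4 - 5*u^2 + 4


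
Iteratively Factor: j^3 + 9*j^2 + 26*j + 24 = (j + 2)*(j^2 + 7*j + 12) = (j + 2)*(j + 4)*(j + 3)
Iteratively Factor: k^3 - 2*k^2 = (k)*(k^2 - 2*k) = k*(k - 2)*(k)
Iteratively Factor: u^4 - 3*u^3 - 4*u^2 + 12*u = (u - 3)*(u^3 - 4*u) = (u - 3)*(u - 2)*(u^2 + 2*u) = u*(u - 3)*(u - 2)*(u + 2)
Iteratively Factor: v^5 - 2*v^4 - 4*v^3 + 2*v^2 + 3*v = (v - 1)*(v^4 - v^3 - 5*v^2 - 3*v) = (v - 1)*(v + 1)*(v^3 - 2*v^2 - 3*v) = v*(v - 1)*(v + 1)*(v^2 - 2*v - 3) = v*(v - 3)*(v - 1)*(v + 1)*(v + 1)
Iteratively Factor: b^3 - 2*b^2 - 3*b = (b)*(b^2 - 2*b - 3) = b*(b + 1)*(b - 3)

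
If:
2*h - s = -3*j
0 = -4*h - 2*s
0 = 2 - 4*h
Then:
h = 1/2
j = -2/3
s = -1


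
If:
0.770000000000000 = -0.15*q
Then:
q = -5.13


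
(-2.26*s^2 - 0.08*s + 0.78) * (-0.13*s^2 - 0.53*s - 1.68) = 0.2938*s^4 + 1.2082*s^3 + 3.7378*s^2 - 0.279*s - 1.3104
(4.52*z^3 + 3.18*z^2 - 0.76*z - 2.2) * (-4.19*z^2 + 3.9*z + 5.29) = -18.9388*z^5 + 4.3038*z^4 + 39.4972*z^3 + 23.0762*z^2 - 12.6004*z - 11.638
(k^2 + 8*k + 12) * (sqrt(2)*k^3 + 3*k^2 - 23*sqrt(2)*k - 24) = sqrt(2)*k^5 + 3*k^4 + 8*sqrt(2)*k^4 - 11*sqrt(2)*k^3 + 24*k^3 - 184*sqrt(2)*k^2 + 12*k^2 - 276*sqrt(2)*k - 192*k - 288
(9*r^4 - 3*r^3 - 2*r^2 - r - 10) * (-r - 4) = -9*r^5 - 33*r^4 + 14*r^3 + 9*r^2 + 14*r + 40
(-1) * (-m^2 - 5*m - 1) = m^2 + 5*m + 1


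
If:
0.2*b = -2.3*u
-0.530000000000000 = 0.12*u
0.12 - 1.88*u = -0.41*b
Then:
No Solution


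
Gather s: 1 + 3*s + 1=3*s + 2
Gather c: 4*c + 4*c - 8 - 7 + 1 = 8*c - 14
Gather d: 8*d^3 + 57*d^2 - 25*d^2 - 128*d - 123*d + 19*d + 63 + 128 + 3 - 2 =8*d^3 + 32*d^2 - 232*d + 192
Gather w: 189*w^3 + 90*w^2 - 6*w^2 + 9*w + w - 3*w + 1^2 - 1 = 189*w^3 + 84*w^2 + 7*w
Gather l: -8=-8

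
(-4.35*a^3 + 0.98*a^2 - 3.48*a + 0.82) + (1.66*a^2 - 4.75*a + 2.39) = -4.35*a^3 + 2.64*a^2 - 8.23*a + 3.21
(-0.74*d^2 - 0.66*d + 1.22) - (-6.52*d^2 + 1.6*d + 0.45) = 5.78*d^2 - 2.26*d + 0.77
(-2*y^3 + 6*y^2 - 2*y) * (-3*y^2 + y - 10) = 6*y^5 - 20*y^4 + 32*y^3 - 62*y^2 + 20*y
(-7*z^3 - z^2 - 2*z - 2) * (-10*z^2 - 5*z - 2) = 70*z^5 + 45*z^4 + 39*z^3 + 32*z^2 + 14*z + 4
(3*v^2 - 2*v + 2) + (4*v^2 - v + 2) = 7*v^2 - 3*v + 4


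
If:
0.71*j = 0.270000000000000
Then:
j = 0.38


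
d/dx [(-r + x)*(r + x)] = 2*x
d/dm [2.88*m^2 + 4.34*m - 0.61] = 5.76*m + 4.34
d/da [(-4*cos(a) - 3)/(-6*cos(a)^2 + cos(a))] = 3*(8*sin(a) - sin(a)/cos(a)^2 + 12*tan(a))/(6*cos(a) - 1)^2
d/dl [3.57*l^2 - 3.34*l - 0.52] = 7.14*l - 3.34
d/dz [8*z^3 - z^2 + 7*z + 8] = 24*z^2 - 2*z + 7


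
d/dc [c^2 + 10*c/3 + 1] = 2*c + 10/3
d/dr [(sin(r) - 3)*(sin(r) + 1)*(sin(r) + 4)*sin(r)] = 2*(2*sin(r)^3 + 3*sin(r)^2 - 11*sin(r) - 6)*cos(r)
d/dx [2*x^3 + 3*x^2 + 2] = 6*x*(x + 1)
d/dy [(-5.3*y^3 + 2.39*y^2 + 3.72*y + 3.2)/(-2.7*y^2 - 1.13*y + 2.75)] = (14.31*y^4 + 11.978*y^3 - 36.3817*y^2 + 30.425*y + 13.846)/(7.29*y^4 + 6.102*y^3 - 13.5731*y^2 - 6.215*y + 7.5625)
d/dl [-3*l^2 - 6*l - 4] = -6*l - 6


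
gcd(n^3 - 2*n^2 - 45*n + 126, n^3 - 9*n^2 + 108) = n - 6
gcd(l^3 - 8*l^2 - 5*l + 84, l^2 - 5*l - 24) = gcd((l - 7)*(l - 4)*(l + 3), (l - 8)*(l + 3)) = l + 3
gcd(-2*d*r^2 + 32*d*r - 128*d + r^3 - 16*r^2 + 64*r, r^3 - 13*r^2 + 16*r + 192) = r^2 - 16*r + 64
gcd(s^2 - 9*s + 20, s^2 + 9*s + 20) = 1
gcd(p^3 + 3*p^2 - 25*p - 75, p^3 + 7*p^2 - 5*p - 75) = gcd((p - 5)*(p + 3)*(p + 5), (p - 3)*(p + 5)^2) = p + 5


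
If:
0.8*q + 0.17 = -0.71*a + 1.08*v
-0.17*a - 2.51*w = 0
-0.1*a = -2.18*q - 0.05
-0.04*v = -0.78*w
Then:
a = -0.07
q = -0.03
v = 0.09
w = 0.00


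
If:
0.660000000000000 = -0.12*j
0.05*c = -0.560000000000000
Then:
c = -11.20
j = -5.50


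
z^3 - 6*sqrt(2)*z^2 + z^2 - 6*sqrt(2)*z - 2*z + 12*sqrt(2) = (z - 1)*(z + 2)*(z - 6*sqrt(2))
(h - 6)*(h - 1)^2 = h^3 - 8*h^2 + 13*h - 6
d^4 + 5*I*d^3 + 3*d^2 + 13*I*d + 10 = (d - I)^2*(d + 2*I)*(d + 5*I)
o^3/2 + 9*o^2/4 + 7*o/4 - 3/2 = (o/2 + 1)*(o - 1/2)*(o + 3)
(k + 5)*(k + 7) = k^2 + 12*k + 35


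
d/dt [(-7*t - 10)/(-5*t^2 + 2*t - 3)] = (-35*t^2 - 100*t + 41)/(25*t^4 - 20*t^3 + 34*t^2 - 12*t + 9)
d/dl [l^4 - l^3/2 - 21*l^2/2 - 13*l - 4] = 4*l^3 - 3*l^2/2 - 21*l - 13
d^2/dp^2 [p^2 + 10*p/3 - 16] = 2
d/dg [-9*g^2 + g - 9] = 1 - 18*g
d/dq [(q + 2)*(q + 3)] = 2*q + 5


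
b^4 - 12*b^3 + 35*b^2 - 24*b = b*(b - 8)*(b - 3)*(b - 1)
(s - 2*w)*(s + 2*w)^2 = s^3 + 2*s^2*w - 4*s*w^2 - 8*w^3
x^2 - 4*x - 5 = (x - 5)*(x + 1)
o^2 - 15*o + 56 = (o - 8)*(o - 7)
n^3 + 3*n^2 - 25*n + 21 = (n - 3)*(n - 1)*(n + 7)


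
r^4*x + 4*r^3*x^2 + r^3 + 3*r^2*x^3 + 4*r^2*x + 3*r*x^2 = r*(r + x)*(r + 3*x)*(r*x + 1)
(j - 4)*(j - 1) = j^2 - 5*j + 4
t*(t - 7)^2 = t^3 - 14*t^2 + 49*t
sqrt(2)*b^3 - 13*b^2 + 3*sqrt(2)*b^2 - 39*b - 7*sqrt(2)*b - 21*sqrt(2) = (b + 3)*(b - 7*sqrt(2))*(sqrt(2)*b + 1)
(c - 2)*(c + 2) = c^2 - 4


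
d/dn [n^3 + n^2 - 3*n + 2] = 3*n^2 + 2*n - 3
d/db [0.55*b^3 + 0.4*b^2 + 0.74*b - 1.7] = 1.65*b^2 + 0.8*b + 0.74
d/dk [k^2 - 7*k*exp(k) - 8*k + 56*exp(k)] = -7*k*exp(k) + 2*k + 49*exp(k) - 8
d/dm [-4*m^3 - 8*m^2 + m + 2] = -12*m^2 - 16*m + 1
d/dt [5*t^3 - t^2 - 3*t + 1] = 15*t^2 - 2*t - 3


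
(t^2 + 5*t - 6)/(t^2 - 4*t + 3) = (t + 6)/(t - 3)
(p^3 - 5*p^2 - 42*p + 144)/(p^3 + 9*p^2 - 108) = (p - 8)/(p + 6)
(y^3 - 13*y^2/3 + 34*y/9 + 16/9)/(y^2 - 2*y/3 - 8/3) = (9*y^2 - 21*y - 8)/(3*(3*y + 4))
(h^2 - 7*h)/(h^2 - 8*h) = (h - 7)/(h - 8)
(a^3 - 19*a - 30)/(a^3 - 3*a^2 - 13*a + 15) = (a + 2)/(a - 1)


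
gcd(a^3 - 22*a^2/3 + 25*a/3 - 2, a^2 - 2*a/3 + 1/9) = a - 1/3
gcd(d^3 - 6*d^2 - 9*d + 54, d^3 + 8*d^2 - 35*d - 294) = d - 6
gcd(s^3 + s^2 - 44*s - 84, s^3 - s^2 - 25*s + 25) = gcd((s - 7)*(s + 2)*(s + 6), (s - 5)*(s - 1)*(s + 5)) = 1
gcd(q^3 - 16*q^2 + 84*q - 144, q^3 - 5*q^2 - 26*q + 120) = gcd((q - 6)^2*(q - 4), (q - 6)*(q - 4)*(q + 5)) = q^2 - 10*q + 24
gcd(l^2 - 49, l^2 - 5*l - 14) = l - 7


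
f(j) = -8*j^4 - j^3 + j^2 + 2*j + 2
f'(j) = -32*j^3 - 3*j^2 + 2*j + 2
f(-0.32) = 1.41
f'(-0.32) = 2.10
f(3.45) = -1153.62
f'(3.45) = -1340.84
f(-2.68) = -389.62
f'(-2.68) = 591.06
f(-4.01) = -1994.02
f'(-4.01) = 2009.14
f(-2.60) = -344.44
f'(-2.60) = 538.95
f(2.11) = -157.29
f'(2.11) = -307.74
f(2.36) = -249.02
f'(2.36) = -430.60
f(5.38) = -6816.24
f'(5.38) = -5057.14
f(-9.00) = -51694.00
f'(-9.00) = 23069.00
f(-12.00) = -164038.00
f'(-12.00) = 54842.00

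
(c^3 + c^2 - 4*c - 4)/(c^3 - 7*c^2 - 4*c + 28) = (c + 1)/(c - 7)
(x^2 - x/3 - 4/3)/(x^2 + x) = (x - 4/3)/x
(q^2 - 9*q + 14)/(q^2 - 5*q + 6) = (q - 7)/(q - 3)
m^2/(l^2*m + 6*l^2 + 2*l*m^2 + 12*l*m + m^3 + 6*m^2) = m^2/(l^2*m + 6*l^2 + 2*l*m^2 + 12*l*m + m^3 + 6*m^2)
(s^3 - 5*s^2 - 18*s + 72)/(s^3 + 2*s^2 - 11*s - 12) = (s - 6)/(s + 1)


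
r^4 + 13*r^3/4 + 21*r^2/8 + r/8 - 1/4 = (r - 1/4)*(r + 1/2)*(r + 1)*(r + 2)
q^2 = q^2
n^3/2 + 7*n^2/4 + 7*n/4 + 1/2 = (n/2 + 1)*(n + 1/2)*(n + 1)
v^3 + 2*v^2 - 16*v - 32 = (v - 4)*(v + 2)*(v + 4)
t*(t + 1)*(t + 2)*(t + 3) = t^4 + 6*t^3 + 11*t^2 + 6*t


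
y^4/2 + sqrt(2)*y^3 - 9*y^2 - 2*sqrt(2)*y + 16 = (y/2 + sqrt(2)/2)*(y - 2*sqrt(2))*(y - sqrt(2))*(y + 4*sqrt(2))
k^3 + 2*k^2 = k^2*(k + 2)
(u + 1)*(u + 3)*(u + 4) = u^3 + 8*u^2 + 19*u + 12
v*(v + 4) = v^2 + 4*v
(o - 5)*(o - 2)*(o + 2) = o^3 - 5*o^2 - 4*o + 20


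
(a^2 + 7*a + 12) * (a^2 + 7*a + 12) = a^4 + 14*a^3 + 73*a^2 + 168*a + 144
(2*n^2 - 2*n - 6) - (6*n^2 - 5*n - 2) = -4*n^2 + 3*n - 4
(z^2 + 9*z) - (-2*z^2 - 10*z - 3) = 3*z^2 + 19*z + 3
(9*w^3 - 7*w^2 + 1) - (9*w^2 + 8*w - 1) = 9*w^3 - 16*w^2 - 8*w + 2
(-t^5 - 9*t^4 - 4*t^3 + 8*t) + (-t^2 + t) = -t^5 - 9*t^4 - 4*t^3 - t^2 + 9*t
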